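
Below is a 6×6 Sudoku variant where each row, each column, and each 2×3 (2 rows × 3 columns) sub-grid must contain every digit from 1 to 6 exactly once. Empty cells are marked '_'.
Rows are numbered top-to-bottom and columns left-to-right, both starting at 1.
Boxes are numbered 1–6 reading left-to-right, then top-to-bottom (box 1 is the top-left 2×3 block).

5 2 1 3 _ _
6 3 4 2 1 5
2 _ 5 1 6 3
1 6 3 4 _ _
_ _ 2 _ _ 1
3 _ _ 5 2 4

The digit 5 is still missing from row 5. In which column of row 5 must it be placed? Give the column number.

Consider where 5 can go in row 5.
R5C1 is out (column 1 already has a 5).
R5C4 is out (column 4 already has a 5).
R5C5 is out (box 6 already has a 5).
So the only cell in row 5 that can hold 5 is R5C2.
That is column 2.

2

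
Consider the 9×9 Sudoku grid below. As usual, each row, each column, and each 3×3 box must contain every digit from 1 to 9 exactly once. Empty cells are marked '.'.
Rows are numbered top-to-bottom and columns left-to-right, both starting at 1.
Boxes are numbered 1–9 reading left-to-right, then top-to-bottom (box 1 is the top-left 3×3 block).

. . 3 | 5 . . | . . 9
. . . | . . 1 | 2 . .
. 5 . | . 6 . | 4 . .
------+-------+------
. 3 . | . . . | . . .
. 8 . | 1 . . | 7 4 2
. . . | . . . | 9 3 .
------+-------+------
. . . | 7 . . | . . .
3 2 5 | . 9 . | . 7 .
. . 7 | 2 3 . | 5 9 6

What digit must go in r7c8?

Cell r7c8 itself could take any of {1, 2, 8} by direct elimination.
Consider where 2 can go in row 7.
r7c1 is out (box 7 already has a 2). r7c2 is out (column 2 already has a 2). r7c3 is out (box 7 already has a 2). r7c5 is out (box 8 already has a 2). The remaining empty cells in row 7 are similarly blocked.
So the only cell in row 7 that can hold 2 is r7c8.
Therefore r7c8 = 2.

2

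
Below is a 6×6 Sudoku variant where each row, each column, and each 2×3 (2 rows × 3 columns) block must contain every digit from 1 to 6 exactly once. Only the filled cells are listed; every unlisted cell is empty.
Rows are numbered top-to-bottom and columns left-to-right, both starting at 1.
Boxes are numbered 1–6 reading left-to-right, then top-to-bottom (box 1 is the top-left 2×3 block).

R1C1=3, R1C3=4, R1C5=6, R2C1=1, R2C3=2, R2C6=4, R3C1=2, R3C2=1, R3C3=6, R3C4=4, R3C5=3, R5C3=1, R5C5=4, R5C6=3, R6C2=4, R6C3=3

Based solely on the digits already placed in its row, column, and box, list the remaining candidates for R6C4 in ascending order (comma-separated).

Row 6 already contains {3, 4}.
Column 4 already contains {4}.
Its 2×3 block (box 6) already contains {3, 4}.
Removing those from 1–6 leaves {1, 2, 5, 6} as the candidates for R6C4.

1,2,5,6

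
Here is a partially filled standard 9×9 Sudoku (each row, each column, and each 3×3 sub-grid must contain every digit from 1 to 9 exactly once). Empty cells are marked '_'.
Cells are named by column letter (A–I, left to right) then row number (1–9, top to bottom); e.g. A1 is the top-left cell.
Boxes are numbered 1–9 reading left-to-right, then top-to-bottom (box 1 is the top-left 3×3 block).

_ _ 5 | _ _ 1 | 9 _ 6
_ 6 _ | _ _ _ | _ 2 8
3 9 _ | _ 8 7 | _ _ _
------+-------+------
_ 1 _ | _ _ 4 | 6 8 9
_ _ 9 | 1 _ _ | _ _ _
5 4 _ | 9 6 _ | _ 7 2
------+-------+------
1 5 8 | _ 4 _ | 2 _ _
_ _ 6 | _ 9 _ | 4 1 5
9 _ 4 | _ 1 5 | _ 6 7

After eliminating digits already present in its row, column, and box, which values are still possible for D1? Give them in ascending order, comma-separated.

2,3,4

Row 1 already contains {1, 5, 6, 9}.
Column D already contains {1, 9}.
Its 3×3 block (box 2) already contains {1, 7, 8}.
Removing those from 1–9 leaves {2, 3, 4} as the candidates for D1.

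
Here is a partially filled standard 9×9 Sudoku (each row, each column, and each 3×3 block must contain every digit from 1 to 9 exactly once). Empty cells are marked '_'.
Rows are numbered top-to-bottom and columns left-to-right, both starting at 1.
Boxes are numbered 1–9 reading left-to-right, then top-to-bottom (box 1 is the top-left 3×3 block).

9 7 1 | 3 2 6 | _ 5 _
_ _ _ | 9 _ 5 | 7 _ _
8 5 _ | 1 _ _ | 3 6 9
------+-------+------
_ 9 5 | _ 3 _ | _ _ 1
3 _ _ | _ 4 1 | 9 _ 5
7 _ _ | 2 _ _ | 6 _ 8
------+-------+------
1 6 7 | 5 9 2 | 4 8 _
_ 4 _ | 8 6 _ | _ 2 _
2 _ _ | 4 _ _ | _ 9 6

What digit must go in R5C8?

7

Row 5 already contains {1, 3, 4, 5, 9}.
Column 8 already contains {2, 5, 6, 8, 9}.
Its 3×3 block (box 6) already contains {1, 5, 6, 8, 9}.
The only value from 1–9 not eliminated is 7, so R5C8 = 7.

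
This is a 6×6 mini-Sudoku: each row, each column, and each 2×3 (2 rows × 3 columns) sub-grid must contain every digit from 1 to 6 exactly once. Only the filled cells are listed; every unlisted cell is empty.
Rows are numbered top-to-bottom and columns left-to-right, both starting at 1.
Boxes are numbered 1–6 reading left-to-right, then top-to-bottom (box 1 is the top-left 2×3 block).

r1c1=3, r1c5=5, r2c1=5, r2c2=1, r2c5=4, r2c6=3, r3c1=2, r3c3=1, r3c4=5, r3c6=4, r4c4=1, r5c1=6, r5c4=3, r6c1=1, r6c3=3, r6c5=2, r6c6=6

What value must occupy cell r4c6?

2

Row 4 already contains {1}.
Column 6 already contains {3, 4, 6}.
Its 2×3 block (box 4) already contains {1, 4, 5}.
The only value from 1–6 not eliminated is 2, so r4c6 = 2.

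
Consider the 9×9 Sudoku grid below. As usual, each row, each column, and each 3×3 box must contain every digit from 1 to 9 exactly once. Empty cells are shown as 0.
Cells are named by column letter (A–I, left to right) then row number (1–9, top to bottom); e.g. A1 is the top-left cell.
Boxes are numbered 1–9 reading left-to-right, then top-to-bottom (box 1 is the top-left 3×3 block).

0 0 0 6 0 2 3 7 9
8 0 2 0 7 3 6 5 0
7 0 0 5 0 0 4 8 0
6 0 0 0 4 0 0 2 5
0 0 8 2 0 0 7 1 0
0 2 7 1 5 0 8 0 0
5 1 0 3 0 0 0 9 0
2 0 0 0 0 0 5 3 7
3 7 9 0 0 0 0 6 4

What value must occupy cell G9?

Cell G9 itself could take any of {1, 2} by direct elimination.
Consider where 1 can go in box 9.
G7 is out (row 7 already has a 1).
I7 is out (row 7 already has a 1).
So the only cell in box 9 that can hold 1 is G9.
Therefore G9 = 1.

1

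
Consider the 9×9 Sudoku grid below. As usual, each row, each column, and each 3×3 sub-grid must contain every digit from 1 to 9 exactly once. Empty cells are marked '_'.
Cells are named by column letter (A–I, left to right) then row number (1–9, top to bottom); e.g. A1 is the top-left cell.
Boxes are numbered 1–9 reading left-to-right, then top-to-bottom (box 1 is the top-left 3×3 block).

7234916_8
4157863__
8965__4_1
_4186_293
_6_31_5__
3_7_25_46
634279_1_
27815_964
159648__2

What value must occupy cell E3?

Row 3 already contains {1, 4, 5, 6, 8, 9}.
Column E already contains {1, 2, 4, 5, 6, 7, 8, 9}.
Its 3×3 block (box 2) already contains {1, 4, 5, 6, 7, 8, 9}.
The only value from 1–9 not eliminated is 3, so E3 = 3.

3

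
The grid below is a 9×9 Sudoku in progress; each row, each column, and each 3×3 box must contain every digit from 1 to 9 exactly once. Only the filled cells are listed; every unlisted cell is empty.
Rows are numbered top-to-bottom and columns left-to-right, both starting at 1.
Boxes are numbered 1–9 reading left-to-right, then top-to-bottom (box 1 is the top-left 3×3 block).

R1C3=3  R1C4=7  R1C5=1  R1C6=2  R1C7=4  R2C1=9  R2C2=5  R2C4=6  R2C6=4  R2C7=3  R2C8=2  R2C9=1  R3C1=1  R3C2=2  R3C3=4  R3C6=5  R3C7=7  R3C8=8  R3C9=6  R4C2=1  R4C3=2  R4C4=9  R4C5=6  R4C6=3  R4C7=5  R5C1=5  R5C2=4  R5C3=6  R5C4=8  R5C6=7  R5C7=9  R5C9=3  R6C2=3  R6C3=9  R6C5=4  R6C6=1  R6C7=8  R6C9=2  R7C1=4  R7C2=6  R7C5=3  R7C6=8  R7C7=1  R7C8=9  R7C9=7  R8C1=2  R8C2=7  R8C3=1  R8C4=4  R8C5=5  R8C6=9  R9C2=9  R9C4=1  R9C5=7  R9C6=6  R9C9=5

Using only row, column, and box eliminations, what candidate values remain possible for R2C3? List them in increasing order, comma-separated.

7,8

Row 2 already contains {1, 2, 3, 4, 5, 6, 9}.
Column 3 already contains {1, 2, 3, 4, 6, 9}.
Its 3×3 block (box 1) already contains {1, 2, 3, 4, 5, 9}.
Removing those from 1–9 leaves {7, 8} as the candidates for R2C3.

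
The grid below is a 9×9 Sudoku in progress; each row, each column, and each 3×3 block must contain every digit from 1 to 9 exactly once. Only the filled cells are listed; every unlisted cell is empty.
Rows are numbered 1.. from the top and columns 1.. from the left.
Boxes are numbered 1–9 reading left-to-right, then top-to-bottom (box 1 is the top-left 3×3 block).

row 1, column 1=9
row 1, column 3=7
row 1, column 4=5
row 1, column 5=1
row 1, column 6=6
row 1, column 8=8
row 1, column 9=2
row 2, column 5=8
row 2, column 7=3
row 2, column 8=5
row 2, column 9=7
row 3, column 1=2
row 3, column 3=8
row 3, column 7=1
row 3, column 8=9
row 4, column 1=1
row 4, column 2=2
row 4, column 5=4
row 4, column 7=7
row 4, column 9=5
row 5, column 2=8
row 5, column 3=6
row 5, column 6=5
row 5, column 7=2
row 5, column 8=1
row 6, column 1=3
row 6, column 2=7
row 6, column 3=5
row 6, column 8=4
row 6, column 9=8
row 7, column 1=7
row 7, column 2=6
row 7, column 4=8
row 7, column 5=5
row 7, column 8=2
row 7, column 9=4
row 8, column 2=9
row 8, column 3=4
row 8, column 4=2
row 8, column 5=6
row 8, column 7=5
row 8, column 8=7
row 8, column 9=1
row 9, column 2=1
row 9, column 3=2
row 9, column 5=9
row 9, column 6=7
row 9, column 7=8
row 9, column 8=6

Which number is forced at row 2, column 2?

Row 2 already contains {3, 5, 7, 8}.
Column 2 already contains {1, 2, 6, 7, 8, 9}.
Its 3×3 block (box 1) already contains {2, 7, 8, 9}.
The only value from 1–9 not eliminated is 4, so row 2, column 2 = 4.

4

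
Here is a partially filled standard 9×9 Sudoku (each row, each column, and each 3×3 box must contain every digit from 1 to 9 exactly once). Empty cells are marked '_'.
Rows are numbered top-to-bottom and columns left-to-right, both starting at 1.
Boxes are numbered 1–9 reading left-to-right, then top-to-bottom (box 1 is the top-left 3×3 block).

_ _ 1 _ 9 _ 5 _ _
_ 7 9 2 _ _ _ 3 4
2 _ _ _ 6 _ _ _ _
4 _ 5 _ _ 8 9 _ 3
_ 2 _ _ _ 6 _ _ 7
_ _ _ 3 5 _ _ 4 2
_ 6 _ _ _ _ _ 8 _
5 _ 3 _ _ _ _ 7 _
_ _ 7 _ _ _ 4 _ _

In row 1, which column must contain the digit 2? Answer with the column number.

8

Consider where 2 can go in row 1.
R1C1 is out (column 1 already has a 2).
R1C2 is out (column 2 already has a 2).
R1C4 is out (column 4 already has a 2).
R1C6 is out (box 2 already has a 2).
R1C9 is out (column 9 already has a 2).
So the only cell in row 1 that can hold 2 is R1C8.
That is column 8.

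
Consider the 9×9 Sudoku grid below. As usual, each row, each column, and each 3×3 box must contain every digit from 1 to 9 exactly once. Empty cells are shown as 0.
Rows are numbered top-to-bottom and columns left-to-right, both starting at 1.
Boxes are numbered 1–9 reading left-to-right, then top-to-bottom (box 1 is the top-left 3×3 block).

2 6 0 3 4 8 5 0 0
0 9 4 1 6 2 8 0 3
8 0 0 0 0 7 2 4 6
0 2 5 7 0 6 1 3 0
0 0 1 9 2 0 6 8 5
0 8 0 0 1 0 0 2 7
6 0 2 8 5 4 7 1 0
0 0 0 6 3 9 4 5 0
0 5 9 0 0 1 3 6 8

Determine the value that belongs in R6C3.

Cell R6C3 itself could take any of {3, 6} by direct elimination.
Consider where 6 can go in column 3.
R1C3 is out (row 1 already has a 6).
R3C3 is out (row 3 already has a 6).
R8C3 is out (row 8 already has a 6).
So the only cell in column 3 that can hold 6 is R6C3.
Therefore R6C3 = 6.

6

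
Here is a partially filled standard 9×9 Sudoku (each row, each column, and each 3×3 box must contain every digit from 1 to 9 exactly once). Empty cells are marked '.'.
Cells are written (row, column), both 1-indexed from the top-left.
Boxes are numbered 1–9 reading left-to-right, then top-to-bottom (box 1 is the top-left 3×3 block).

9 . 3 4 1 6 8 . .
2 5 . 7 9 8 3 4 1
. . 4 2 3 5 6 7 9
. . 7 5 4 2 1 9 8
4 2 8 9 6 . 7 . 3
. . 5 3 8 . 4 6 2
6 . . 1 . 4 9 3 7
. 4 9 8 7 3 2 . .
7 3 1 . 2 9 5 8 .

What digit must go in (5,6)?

1

Row 5 already contains {2, 3, 4, 6, 7, 8, 9}.
Column 6 already contains {2, 3, 4, 5, 6, 8, 9}.
Its 3×3 block (box 5) already contains {2, 3, 4, 5, 6, 8, 9}.
The only value from 1–9 not eliminated is 1, so (5,6) = 1.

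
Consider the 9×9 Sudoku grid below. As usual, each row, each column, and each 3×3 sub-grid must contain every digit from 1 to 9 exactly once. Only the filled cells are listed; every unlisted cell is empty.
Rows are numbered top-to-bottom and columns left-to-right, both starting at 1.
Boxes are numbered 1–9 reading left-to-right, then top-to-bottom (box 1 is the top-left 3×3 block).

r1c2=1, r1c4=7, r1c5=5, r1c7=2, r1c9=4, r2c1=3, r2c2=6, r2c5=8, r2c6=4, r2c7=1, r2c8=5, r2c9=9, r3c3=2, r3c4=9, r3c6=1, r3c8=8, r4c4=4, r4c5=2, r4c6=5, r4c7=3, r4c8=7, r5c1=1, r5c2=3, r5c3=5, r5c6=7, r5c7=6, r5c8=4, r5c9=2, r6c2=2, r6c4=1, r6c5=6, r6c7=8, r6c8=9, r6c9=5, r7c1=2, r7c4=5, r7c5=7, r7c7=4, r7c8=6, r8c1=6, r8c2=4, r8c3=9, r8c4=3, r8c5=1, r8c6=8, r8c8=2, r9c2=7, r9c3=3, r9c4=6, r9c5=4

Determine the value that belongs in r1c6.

6

Cell r1c6 itself could take any of {3, 6} by direct elimination.
Consider where 6 can go in box 2.
r2c4 is out (row 2 already has a 6).
r3c5 is out (column 5 already has a 6).
So the only cell in box 2 that can hold 6 is r1c6.
Therefore r1c6 = 6.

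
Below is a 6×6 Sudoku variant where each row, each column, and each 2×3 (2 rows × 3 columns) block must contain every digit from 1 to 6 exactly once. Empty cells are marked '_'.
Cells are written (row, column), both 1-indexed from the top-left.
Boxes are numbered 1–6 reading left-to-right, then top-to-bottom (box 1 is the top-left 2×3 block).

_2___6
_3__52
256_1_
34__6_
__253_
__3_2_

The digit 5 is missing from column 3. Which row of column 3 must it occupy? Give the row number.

1

Consider where 5 can go in column 3.
(2,3) is out (row 2 already has a 5).
(4,3) is out (box 3 already has a 5).
So the only cell in column 3 that can hold 5 is (1,3).
That is row 1.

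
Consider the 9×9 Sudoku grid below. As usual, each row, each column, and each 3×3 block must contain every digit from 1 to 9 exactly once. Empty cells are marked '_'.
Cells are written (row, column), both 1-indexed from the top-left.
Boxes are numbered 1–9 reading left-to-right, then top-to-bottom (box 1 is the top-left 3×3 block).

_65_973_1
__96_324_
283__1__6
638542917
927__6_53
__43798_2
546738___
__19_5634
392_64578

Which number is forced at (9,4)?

Row 9 already contains {2, 3, 4, 5, 6, 7, 8, 9}.
Column 4 already contains {3, 5, 6, 7, 9}.
Its 3×3 block (box 8) already contains {3, 4, 5, 6, 7, 8, 9}.
The only value from 1–9 not eliminated is 1, so (9,4) = 1.

1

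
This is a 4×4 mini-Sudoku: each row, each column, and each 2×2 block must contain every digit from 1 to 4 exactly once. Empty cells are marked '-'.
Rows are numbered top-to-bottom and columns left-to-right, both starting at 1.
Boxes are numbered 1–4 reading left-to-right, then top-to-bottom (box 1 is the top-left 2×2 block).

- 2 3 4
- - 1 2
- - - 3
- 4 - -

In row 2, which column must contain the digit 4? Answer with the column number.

Consider where 4 can go in row 2.
R2C2 is out (column 2 already has a 4).
So the only cell in row 2 that can hold 4 is R2C1.
That is column 1.

1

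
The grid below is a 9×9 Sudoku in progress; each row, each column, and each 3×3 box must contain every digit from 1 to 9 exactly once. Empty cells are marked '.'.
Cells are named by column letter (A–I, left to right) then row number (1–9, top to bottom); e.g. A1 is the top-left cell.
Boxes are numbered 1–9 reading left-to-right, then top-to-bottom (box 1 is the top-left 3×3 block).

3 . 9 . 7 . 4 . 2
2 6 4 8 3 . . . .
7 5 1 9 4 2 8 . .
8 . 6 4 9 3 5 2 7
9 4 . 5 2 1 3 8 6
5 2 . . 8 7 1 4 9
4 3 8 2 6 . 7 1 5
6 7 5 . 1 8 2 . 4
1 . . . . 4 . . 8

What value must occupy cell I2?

1

Row 2 already contains {2, 3, 4, 6, 8}.
Column I already contains {2, 4, 5, 6, 7, 8, 9}.
Its 3×3 block (box 3) already contains {2, 4, 8}.
The only value from 1–9 not eliminated is 1, so I2 = 1.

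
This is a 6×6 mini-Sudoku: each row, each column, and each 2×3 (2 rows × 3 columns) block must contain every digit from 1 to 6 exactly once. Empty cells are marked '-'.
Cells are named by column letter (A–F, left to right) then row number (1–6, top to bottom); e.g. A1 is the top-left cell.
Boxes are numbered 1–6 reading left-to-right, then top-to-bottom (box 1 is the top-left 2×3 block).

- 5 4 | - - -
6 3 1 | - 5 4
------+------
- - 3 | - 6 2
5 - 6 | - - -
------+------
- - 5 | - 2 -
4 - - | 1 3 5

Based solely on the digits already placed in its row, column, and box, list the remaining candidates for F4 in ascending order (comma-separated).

1,3

Row 4 already contains {5, 6}.
Column F already contains {2, 4, 5}.
Its 2×3 block (box 4) already contains {2, 6}.
Removing those from 1–6 leaves {1, 3} as the candidates for F4.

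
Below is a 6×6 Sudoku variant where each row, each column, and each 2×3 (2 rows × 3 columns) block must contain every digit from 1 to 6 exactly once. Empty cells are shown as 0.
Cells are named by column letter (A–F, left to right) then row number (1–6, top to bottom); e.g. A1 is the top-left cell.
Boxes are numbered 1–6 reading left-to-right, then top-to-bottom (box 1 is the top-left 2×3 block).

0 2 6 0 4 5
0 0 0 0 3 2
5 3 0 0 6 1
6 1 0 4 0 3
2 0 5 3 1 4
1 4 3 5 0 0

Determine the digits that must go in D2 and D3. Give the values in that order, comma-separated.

6,2

For D2:
  Consider where 6 can go in row 2.
  A2 is out (column A already has a 6).
  B2 is out (box 1 already has a 6).
  C2 is out (column C already has a 6).
  So the only cell in row 2 that can hold 6 is D2.
  So D2 = 6.
For D3:
  Row 3 already contains {1, 3, 5, 6}.
  Column D already contains {3, 4, 5}.
  Its 2×3 block (box 4) already contains {1, 3, 4, 6}.
  The only value from 1–6 not eliminated is 2, so D3 = 2.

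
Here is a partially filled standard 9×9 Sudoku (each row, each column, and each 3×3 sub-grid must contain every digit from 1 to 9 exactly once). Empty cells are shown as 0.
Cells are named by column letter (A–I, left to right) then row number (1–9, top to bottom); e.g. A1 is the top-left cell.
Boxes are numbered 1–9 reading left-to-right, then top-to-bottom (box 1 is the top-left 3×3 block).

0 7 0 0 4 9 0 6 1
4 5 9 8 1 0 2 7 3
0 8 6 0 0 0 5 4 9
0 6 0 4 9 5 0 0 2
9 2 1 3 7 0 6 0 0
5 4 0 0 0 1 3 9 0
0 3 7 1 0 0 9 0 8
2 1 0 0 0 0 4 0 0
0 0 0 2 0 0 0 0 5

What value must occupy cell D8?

Cell D8 itself could take any of {5, 6, 7, 9} by direct elimination.
Consider where 9 can go in column D.
D1 is out (row 1 already has a 9).
D3 is out (row 3 already has a 9).
D6 is out (row 6 already has a 9).
So the only cell in column D that can hold 9 is D8.
Therefore D8 = 9.

9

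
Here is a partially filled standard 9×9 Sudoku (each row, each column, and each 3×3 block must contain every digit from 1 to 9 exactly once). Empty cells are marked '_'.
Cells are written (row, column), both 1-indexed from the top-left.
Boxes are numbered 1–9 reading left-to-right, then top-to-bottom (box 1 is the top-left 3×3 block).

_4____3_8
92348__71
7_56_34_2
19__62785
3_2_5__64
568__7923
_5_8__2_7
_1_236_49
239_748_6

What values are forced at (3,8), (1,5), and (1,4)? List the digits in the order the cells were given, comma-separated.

9,2,7

For (3,8):
  Row 3 already contains {2, 3, 4, 5, 6, 7}.
  Column 8 already contains {2, 4, 6, 7, 8}.
  Its 3×3 block (box 3) already contains {1, 2, 3, 4, 7, 8}.
  The only value from 1–9 not eliminated is 9, so (3,8) = 9.
For (1,5):
  Consider where 2 can go in column 5.
  (3,5) is out (row 3 already has a 2).
  (6,5) is out (row 6 already has a 2).
  (7,5) is out (row 7 already has a 2).
  So the only cell in column 5 that can hold 2 is (1,5).
  So (1,5) = 2.
For (1,4):
  Consider where 7 can go in box 2.
  (1,5) is out (column 5 already has a 7).
  (1,6) is out (column 6 already has a 7).
  (2,6) is out (row 2 already has a 7).
  (3,5) is out (row 3 already has a 7).
  So the only cell in box 2 that can hold 7 is (1,4).
  So (1,4) = 7.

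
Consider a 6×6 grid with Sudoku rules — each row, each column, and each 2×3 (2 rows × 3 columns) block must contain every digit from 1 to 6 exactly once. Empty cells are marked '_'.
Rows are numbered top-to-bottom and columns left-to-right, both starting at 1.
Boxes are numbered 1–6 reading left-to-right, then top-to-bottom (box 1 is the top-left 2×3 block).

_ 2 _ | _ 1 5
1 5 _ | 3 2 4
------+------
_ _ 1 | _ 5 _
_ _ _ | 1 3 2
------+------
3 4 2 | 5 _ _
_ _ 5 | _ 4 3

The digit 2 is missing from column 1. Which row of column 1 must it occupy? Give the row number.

3

Consider where 2 can go in column 1.
R1C1 is out (row 1 already has a 2).
R4C1 is out (row 4 already has a 2).
R6C1 is out (box 5 already has a 2).
So the only cell in column 1 that can hold 2 is R3C1.
That is row 3.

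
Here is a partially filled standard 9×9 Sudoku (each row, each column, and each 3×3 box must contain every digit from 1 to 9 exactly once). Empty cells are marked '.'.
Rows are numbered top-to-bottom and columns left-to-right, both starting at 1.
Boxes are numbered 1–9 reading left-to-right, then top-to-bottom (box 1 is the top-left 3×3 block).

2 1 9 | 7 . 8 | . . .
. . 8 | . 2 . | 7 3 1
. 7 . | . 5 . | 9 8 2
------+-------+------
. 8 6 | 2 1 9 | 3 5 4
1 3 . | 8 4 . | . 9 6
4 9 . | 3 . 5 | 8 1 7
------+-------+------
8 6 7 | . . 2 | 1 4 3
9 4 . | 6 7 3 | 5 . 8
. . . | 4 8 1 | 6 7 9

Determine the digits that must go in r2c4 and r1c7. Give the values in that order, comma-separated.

For r2c4:
  Row 2 already contains {1, 2, 3, 7, 8}.
  Column 4 already contains {2, 3, 4, 6, 7, 8}.
  Its 3×3 block (box 2) already contains {2, 5, 7, 8}.
  The only value from 1–9 not eliminated is 9, so r2c4 = 9.
For r1c7:
  Row 1 already contains {1, 2, 7, 8, 9}.
  Column 7 already contains {1, 3, 5, 6, 7, 8, 9}.
  Its 3×3 block (box 3) already contains {1, 2, 3, 7, 8, 9}.
  The only value from 1–9 not eliminated is 4, so r1c7 = 4.

9,4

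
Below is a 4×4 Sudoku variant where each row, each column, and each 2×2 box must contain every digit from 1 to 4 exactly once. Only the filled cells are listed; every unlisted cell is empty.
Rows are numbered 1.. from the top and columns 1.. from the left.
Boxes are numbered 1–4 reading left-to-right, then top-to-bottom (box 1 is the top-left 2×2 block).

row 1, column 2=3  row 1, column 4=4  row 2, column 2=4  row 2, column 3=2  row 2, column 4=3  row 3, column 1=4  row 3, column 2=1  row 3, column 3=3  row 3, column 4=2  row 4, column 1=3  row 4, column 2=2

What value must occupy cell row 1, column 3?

1

Row 1 already contains {3, 4}.
Column 3 already contains {2, 3}.
Its 2×2 block (box 2) already contains {2, 3, 4}.
The only value from 1–4 not eliminated is 1, so row 1, column 3 = 1.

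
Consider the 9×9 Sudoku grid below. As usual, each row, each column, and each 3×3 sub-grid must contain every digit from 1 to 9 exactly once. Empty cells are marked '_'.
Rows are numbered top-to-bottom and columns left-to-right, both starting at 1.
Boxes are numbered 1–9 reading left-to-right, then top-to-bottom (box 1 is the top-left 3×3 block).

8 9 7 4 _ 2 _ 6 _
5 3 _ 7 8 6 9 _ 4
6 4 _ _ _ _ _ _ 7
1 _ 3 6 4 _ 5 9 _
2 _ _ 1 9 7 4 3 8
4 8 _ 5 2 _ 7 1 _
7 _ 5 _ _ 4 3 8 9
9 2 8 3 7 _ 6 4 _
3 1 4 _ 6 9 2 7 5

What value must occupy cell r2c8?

2

Row 2 already contains {3, 4, 5, 6, 7, 8, 9}.
Column 8 already contains {1, 3, 4, 6, 7, 8, 9}.
Its 3×3 block (box 3) already contains {4, 6, 7, 9}.
The only value from 1–9 not eliminated is 2, so r2c8 = 2.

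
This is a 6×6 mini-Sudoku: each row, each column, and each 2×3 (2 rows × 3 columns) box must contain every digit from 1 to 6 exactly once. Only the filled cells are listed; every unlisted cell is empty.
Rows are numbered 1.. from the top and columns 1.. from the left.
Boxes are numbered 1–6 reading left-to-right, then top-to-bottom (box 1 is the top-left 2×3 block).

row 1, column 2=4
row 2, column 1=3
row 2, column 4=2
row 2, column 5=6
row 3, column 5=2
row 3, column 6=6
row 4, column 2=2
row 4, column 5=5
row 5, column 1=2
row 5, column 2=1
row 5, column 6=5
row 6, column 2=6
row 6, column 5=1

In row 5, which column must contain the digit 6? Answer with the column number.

4

Consider where 6 can go in row 5.
row 5, column 3 is out (box 5 already has a 6).
row 5, column 5 is out (column 5 already has a 6).
So the only cell in row 5 that can hold 6 is row 5, column 4.
That is column 4.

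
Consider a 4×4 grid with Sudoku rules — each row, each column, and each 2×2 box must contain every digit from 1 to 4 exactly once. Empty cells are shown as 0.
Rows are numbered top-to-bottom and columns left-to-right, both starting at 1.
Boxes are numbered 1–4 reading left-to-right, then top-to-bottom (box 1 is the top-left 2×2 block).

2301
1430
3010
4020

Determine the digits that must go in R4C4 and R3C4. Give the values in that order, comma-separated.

3,4

For R4C4:
  Row 4 already contains {2, 4}.
  Column 4 already contains {1}.
  Its 2×2 block (box 4) already contains {1, 2}.
  The only value from 1–4 not eliminated is 3, so R4C4 = 3.
For R3C4:
  Row 3 already contains {1, 3}.
  Column 4 already contains {1}.
  Its 2×2 block (box 4) already contains {1, 2}.
  The only value from 1–4 not eliminated is 4, so R3C4 = 4.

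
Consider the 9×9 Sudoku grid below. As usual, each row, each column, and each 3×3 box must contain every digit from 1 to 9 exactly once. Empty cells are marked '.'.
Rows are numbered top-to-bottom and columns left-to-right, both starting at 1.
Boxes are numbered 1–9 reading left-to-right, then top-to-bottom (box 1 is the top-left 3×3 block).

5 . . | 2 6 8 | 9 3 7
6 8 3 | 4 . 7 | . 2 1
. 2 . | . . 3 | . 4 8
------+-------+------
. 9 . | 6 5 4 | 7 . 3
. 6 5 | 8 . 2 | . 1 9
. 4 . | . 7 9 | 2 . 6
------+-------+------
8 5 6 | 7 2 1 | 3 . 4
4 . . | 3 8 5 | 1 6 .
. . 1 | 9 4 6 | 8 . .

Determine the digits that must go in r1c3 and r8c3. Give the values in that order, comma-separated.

4,9

For r1c3:
  Row 1 already contains {2, 3, 5, 6, 7, 8, 9}.
  Column 3 already contains {1, 3, 5, 6}.
  Its 3×3 block (box 1) already contains {2, 3, 5, 6, 8}.
  The only value from 1–9 not eliminated is 4, so r1c3 = 4.
For r8c3:
  Consider where 9 can go in box 7.
  r8c2 is out (column 2 already has a 9).
  r9c1 is out (row 9 already has a 9).
  r9c2 is out (row 9 already has a 9).
  So the only cell in box 7 that can hold 9 is r8c3.
  So r8c3 = 9.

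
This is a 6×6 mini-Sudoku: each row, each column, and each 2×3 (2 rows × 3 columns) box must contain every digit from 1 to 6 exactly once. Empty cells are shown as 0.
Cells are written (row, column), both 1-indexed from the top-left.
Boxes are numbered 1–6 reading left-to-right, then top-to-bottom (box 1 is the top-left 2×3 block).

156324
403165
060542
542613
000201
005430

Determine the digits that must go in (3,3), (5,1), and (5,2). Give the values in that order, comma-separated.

For (3,3):
  Row 3 already contains {2, 4, 5, 6}.
  Column 3 already contains {2, 3, 5, 6}.
  Its 2×3 block (box 3) already contains {2, 4, 5, 6}.
  The only value from 1–6 not eliminated is 1, so (3,3) = 1.
For (5,1):
  Consider where 6 can go in row 5.
  (5,2) is out (column 2 already has a 6).
  (5,3) is out (column 3 already has a 6).
  (5,5) is out (column 5 already has a 6).
  So the only cell in row 5 that can hold 6 is (5,1).
  So (5,1) = 6.
For (5,2):
  Row 5 already contains {1, 2}.
  Column 2 already contains {4, 5, 6}.
  Its 2×3 block (box 5) already contains {5}.
  The only value from 1–6 not eliminated is 3, so (5,2) = 3.

1,6,3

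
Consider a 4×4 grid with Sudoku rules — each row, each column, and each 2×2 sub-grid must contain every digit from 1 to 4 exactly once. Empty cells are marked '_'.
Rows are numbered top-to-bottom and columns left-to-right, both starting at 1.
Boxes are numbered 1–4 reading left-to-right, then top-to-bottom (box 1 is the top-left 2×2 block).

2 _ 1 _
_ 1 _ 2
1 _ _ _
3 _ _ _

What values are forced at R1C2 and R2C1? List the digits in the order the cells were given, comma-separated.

For R1C2:
  Consider where 3 can go in column 2.
  R3C2 is out (box 3 already has a 3).
  R4C2 is out (row 4 already has a 3).
  So the only cell in column 2 that can hold 3 is R1C2.
  So R1C2 = 3.
For R2C1:
  Row 2 already contains {1, 2}.
  Column 1 already contains {1, 2, 3}.
  Its 2×2 block (box 1) already contains {1, 2}.
  The only value from 1–4 not eliminated is 4, so R2C1 = 4.

3,4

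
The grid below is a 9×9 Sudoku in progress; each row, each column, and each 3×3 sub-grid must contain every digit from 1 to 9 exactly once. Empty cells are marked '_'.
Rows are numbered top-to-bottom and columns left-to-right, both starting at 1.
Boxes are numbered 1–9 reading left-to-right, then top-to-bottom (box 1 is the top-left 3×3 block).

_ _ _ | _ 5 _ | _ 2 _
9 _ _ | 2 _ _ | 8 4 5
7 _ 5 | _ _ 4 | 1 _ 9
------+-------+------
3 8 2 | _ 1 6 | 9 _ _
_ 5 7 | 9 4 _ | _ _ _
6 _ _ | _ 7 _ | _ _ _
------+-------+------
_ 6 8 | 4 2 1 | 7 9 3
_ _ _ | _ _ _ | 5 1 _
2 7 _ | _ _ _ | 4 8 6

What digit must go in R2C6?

Cell R2C6 itself could take any of {3, 7} by direct elimination.
Consider where 7 can go in row 2.
R2C2 is out (column 2 already has a 7).
R2C3 is out (column 3 already has a 7).
R2C5 is out (column 5 already has a 7).
So the only cell in row 2 that can hold 7 is R2C6.
Therefore R2C6 = 7.

7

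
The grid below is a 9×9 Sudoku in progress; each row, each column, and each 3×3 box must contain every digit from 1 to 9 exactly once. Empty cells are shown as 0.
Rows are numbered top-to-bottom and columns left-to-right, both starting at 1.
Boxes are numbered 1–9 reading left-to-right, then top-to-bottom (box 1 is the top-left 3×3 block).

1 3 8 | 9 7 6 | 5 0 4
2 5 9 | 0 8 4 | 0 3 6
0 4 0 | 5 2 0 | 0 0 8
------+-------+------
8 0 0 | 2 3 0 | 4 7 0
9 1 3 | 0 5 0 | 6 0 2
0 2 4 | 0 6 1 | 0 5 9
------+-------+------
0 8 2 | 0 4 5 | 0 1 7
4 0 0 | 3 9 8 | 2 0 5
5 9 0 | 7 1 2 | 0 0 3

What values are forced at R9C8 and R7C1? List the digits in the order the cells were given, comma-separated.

4,3

For R9C8:
  Consider where 4 can go in box 9.
  R7C7 is out (row 7 already has a 4).
  R8C8 is out (row 8 already has a 4).
  R9C7 is out (column 7 already has a 4).
  So the only cell in box 9 that can hold 4 is R9C8.
  So R9C8 = 4.
For R7C1:
  Consider where 3 can go in row 7.
  R7C4 is out (column 4 already has a 3).
  R7C7 is out (box 9 already has a 3).
  So the only cell in row 7 that can hold 3 is R7C1.
  So R7C1 = 3.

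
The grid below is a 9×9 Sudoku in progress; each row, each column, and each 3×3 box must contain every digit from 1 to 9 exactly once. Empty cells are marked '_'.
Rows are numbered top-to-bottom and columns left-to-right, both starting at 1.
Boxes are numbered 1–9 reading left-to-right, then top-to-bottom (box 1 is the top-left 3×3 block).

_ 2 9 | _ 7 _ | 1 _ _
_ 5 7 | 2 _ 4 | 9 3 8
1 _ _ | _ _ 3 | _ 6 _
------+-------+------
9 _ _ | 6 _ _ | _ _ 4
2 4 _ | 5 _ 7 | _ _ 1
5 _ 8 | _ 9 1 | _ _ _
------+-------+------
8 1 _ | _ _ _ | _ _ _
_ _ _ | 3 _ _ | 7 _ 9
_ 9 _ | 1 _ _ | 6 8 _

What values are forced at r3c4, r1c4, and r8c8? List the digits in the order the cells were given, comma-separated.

For r3c4:
  Consider where 9 can go in row 3.
  r3c2 is out (column 2 already has a 9).
  r3c3 is out (column 3 already has a 9).
  r3c5 is out (column 5 already has a 9).
  r3c7 is out (column 7 already has a 9).
  r3c9 is out (column 9 already has a 9).
  So the only cell in row 3 that can hold 9 is r3c4.
  So r3c4 = 9.
For r1c4:
  Row 1 already contains {1, 2, 7, 9}.
  Column 4 already contains {1, 2, 3, 5, 6}.
  Its 3×3 block (box 2) already contains {2, 3, 4, 7}.
  The only value from 1–9 not eliminated is 8, so r1c4 = 8.
For r8c8:
  Consider where 1 can go in box 9.
  r7c7 is out (row 7 already has a 1).
  r7c8 is out (row 7 already has a 1).
  r7c9 is out (row 7 already has a 1).
  r9c9 is out (row 9 already has a 1).
  So the only cell in box 9 that can hold 1 is r8c8.
  So r8c8 = 1.

9,8,1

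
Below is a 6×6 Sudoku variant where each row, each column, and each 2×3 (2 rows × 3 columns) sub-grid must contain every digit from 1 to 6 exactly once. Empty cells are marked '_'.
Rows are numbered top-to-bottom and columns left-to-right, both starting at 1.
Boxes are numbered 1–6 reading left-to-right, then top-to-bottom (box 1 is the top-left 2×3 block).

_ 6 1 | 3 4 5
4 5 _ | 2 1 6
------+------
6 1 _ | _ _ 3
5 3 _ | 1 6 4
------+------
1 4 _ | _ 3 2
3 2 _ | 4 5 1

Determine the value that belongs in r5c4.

6

Row 5 already contains {1, 2, 3, 4}.
Column 4 already contains {1, 2, 3, 4}.
Its 2×3 block (box 6) already contains {1, 2, 3, 4, 5}.
The only value from 1–6 not eliminated is 6, so r5c4 = 6.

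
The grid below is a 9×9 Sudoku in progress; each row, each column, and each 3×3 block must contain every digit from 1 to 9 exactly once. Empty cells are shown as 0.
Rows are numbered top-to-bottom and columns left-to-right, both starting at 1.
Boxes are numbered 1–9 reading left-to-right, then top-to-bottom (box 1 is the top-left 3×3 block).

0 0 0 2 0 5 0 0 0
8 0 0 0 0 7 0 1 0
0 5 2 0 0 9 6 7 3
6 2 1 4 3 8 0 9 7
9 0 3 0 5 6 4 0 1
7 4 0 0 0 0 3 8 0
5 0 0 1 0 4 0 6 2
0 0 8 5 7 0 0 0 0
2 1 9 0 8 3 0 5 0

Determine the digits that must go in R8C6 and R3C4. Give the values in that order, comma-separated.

For R8C6:
  Row 8 already contains {5, 7, 8}.
  Column 6 already contains {3, 4, 5, 6, 7, 8, 9}.
  Its 3×3 block (box 8) already contains {1, 3, 4, 5, 7, 8}.
  The only value from 1–9 not eliminated is 2, so R8C6 = 2.
For R3C4:
  Row 3 already contains {2, 3, 5, 6, 7, 9}.
  Column 4 already contains {1, 2, 4, 5}.
  Its 3×3 block (box 2) already contains {2, 5, 7, 9}.
  The only value from 1–9 not eliminated is 8, so R3C4 = 8.

2,8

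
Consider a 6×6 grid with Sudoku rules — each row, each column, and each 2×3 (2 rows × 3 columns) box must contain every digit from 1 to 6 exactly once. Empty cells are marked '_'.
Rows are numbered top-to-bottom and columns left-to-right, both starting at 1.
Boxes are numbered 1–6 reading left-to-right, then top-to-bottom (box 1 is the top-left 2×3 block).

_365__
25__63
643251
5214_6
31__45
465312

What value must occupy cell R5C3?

2

Row 5 already contains {1, 3, 4, 5}.
Column 3 already contains {1, 3, 5, 6}.
Its 2×3 block (box 5) already contains {1, 3, 4, 5, 6}.
The only value from 1–6 not eliminated is 2, so R5C3 = 2.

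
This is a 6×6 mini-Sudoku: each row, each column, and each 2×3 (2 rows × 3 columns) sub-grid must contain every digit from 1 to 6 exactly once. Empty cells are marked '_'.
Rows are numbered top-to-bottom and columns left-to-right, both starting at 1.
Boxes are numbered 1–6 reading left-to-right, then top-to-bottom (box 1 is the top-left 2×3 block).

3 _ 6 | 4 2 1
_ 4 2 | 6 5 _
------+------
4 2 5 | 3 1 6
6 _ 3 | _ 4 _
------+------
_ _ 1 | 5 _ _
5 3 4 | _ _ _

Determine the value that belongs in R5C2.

Row 5 already contains {1, 5}.
Column 2 already contains {2, 3, 4}.
Its 2×3 block (box 5) already contains {1, 3, 4, 5}.
The only value from 1–6 not eliminated is 6, so R5C2 = 6.

6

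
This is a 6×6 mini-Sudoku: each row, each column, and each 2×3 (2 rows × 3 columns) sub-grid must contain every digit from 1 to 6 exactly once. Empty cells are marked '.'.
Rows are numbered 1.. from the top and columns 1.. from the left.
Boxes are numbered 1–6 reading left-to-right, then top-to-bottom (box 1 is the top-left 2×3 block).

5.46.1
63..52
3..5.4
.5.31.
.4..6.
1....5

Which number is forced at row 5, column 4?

1

Cell row 5, column 4 itself could take any of {1, 2} by direct elimination.
Consider where 1 can go in column 4.
row 2, column 4 is out (box 2 already has a 1).
row 6, column 4 is out (row 6 already has a 1).
So the only cell in column 4 that can hold 1 is row 5, column 4.
Therefore row 5, column 4 = 1.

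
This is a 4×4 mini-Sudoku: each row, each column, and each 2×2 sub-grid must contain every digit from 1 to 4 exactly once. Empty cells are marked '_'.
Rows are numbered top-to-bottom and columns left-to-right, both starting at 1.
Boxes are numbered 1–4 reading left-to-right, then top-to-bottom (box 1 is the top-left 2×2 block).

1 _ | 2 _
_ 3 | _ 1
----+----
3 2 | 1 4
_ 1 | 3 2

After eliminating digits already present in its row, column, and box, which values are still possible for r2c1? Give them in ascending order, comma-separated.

Row 2 already contains {1, 3}.
Column 1 already contains {1, 3}.
Its 2×2 block (box 1) already contains {1, 3}.
Removing those from 1–4 leaves {2, 4} as the candidates for r2c1.

2,4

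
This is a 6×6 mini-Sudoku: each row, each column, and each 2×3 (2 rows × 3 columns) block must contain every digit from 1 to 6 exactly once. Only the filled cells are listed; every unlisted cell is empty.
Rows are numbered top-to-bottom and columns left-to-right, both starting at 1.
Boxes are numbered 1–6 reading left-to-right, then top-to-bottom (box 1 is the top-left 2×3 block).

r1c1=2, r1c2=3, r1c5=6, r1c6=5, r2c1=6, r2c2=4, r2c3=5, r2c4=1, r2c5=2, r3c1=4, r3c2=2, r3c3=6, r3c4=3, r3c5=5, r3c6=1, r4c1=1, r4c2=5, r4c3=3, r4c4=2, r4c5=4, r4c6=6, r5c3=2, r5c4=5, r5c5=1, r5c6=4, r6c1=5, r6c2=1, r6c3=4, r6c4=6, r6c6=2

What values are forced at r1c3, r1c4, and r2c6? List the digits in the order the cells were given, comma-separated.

1,4,3

For r1c3:
  Row 1 already contains {2, 3, 5, 6}.
  Column 3 already contains {2, 3, 4, 5, 6}.
  Its 2×3 block (box 1) already contains {2, 3, 4, 5, 6}.
  The only value from 1–6 not eliminated is 1, so r1c3 = 1.
For r1c4:
  Row 1 already contains {2, 3, 5, 6}.
  Column 4 already contains {1, 2, 3, 5, 6}.
  Its 2×3 block (box 2) already contains {1, 2, 5, 6}.
  The only value from 1–6 not eliminated is 4, so r1c4 = 4.
For r2c6:
  Row 2 already contains {1, 2, 4, 5, 6}.
  Column 6 already contains {1, 2, 4, 5, 6}.
  Its 2×3 block (box 2) already contains {1, 2, 5, 6}.
  The only value from 1–6 not eliminated is 3, so r2c6 = 3.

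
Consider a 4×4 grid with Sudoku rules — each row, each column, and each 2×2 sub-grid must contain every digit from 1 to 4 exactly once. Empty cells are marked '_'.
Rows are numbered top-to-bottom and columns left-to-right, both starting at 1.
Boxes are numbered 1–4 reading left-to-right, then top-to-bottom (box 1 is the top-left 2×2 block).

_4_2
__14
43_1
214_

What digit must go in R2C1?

Row 2 already contains {1, 4}.
Column 1 already contains {2, 4}.
Its 2×2 block (box 1) already contains {4}.
The only value from 1–4 not eliminated is 3, so R2C1 = 3.

3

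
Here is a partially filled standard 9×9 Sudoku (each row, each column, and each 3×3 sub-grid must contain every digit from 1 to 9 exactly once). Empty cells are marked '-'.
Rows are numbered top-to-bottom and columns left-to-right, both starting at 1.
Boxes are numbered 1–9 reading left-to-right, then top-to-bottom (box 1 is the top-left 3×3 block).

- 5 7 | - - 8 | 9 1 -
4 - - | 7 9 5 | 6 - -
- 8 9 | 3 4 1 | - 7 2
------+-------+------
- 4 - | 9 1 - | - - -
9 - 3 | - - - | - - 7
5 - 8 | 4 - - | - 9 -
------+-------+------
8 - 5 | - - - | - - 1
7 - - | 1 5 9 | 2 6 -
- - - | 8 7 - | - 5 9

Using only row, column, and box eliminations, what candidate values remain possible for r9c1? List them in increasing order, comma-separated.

Row 9 already contains {5, 7, 8, 9}.
Column 1 already contains {4, 5, 7, 8, 9}.
Its 3×3 block (box 7) already contains {5, 7, 8}.
Removing those from 1–9 leaves {1, 2, 3, 6} as the candidates for r9c1.

1,2,3,6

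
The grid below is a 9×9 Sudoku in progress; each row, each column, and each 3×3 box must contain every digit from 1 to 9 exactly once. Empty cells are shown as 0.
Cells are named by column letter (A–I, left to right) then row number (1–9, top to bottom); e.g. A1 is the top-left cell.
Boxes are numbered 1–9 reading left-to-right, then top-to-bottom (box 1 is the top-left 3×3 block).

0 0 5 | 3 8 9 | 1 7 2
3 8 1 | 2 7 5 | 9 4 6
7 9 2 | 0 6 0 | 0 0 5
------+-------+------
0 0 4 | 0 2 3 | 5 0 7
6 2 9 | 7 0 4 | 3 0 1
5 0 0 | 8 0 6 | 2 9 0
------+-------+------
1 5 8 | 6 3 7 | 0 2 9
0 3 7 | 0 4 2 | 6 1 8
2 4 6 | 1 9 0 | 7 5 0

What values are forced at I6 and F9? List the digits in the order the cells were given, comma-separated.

For I6:
  Row 6 already contains {2, 5, 6, 8, 9}.
  Column I already contains {1, 2, 5, 6, 7, 8, 9}.
  Its 3×3 block (box 6) already contains {1, 2, 3, 5, 7, 9}.
  The only value from 1–9 not eliminated is 4, so I6 = 4.
For F9:
  Row 9 already contains {1, 2, 4, 5, 6, 7, 9}.
  Column F already contains {2, 3, 4, 5, 6, 7, 9}.
  Its 3×3 block (box 8) already contains {1, 2, 3, 4, 6, 7, 9}.
  The only value from 1–9 not eliminated is 8, so F9 = 8.

4,8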